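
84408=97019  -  12611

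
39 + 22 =61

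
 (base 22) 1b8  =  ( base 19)20c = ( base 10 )734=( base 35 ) KY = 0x2DE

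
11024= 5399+5625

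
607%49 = 19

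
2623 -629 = 1994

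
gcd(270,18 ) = 18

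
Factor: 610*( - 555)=-2^1 * 3^1*5^2*37^1*61^1 = - 338550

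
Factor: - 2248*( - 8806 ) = 2^4*7^1*17^1*37^1*281^1 = 19795888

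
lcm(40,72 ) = 360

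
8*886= 7088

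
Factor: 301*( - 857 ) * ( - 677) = 7^1 * 43^1*677^1*857^1 = 174636889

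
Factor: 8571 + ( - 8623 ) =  - 52 = -  2^2*13^1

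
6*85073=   510438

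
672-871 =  - 199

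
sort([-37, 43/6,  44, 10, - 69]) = [ - 69, - 37, 43/6,  10,44]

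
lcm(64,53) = 3392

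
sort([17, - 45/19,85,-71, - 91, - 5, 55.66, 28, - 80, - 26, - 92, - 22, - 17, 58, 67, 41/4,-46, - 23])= [ - 92, - 91, - 80, - 71, - 46, - 26, - 23, - 22,-17, - 5, - 45/19, 41/4, 17,28,55.66, 58, 67 , 85]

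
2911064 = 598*4868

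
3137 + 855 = 3992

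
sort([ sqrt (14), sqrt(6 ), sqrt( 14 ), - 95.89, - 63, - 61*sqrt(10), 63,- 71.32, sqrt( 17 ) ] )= [ - 61*sqrt( 10) ,  -  95.89,-71.32, - 63 , sqrt( 6 ),sqrt( 14 ),  sqrt( 14 ),sqrt( 17), 63]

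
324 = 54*6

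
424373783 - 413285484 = 11088299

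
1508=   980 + 528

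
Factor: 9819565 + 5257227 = 15076792 = 2^3* 1884599^1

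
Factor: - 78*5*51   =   - 2^1 * 3^2 * 5^1*13^1*17^1 = -19890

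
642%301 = 40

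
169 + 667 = 836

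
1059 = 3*353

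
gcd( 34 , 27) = 1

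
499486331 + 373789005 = 873275336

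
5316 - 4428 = 888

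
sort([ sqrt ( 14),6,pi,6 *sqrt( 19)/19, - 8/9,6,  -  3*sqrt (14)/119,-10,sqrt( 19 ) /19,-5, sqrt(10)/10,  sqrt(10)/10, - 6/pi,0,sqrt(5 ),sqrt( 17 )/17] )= [ - 10 , - 5, - 6/pi,- 8/9 , - 3*sqrt(14 )/119, 0,sqrt(19 ) /19, sqrt( 17 ) /17, sqrt ( 10)/10,sqrt( 10)/10,6*sqrt( 19)/19,sqrt(5),pi,sqrt( 14),6,6 ]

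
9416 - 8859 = 557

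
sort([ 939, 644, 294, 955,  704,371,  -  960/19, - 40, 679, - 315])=[-315, - 960/19, - 40,294 , 371,  644,679,704,  939,955 ] 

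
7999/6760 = 1+1239/6760 = 1.18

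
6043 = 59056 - 53013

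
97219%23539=3063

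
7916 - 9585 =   -  1669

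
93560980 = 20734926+72826054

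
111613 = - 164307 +275920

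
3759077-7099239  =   - 3340162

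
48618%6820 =878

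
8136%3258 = 1620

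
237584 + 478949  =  716533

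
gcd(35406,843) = 843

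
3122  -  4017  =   - 895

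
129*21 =2709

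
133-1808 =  - 1675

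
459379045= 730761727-271382682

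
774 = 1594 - 820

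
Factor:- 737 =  - 11^1*67^1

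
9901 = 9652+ 249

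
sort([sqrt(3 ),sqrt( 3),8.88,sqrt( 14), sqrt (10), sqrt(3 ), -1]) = [ - 1,sqrt( 3), sqrt(3),sqrt( 3 ), sqrt ( 10 ), sqrt( 14),8.88] 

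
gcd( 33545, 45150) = 5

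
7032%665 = 382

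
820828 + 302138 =1122966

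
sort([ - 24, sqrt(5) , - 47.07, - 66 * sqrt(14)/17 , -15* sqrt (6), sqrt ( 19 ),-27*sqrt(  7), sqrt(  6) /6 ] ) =[ - 27 * sqrt( 7),  -  47.07, - 15*sqrt( 6) ,- 24,  -  66 * sqrt(14 )/17, sqrt( 6)/6,sqrt(5), sqrt( 19 )]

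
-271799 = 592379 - 864178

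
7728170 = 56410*137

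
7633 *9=68697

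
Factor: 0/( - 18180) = 0^1  =  0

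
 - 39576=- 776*51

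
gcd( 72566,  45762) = 2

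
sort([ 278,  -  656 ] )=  [ - 656, 278 ]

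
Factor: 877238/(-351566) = -438619/175783 = - 31^1* 14149^1*175783^( -1) 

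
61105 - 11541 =49564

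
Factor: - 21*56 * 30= - 2^4*3^2*5^1*7^2= - 35280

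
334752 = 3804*88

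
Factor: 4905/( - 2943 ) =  - 5/3  =  - 3^ ( - 1 )*5^1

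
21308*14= 298312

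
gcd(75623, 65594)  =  1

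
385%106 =67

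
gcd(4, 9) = 1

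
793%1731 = 793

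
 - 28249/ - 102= 28249/102 = 276.95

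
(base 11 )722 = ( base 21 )1ka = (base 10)871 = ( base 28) 133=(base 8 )1547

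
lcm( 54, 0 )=0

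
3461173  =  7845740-4384567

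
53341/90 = 53341/90 = 592.68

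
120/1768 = 15/221 = 0.07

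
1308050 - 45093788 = - 43785738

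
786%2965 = 786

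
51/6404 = 51/6404 = 0.01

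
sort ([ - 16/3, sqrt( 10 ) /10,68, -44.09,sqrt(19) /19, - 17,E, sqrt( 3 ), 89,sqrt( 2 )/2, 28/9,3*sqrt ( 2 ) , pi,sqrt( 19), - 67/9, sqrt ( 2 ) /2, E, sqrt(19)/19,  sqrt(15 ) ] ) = [ - 44.09, -17, - 67/9, - 16/3, sqrt(19 ) /19,sqrt(19)/19, sqrt(10) /10, sqrt(2)/2, sqrt (2)/2,sqrt( 3), E, E, 28/9, pi, sqrt( 15), 3*sqrt(2 ), sqrt(19),  68,89]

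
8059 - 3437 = 4622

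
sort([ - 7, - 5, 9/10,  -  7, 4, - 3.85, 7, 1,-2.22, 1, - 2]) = [-7 , - 7, - 5, - 3.85, - 2.22, - 2, 9/10, 1, 1,4, 7 ]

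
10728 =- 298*( - 36)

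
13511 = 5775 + 7736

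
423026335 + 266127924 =689154259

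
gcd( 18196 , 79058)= 2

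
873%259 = 96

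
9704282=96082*101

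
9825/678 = 14 + 111/226 =14.49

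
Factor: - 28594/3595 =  -2^1*5^(-1)*17^1*29^2*719^( - 1)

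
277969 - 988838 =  - 710869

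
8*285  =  2280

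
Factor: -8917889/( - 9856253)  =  11^( - 1)*89^1 * 97^1 * 593^(- 1) * 1033^1* 1511^(-1 )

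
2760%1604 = 1156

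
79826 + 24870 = 104696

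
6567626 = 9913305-3345679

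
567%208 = 151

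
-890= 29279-30169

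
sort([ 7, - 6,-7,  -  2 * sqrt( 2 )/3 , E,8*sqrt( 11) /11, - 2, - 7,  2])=[ - 7,  -  7, - 6 , - 2,-2*sqrt (2) /3,  2,  8 * sqrt(11 )/11,E, 7]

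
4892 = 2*2446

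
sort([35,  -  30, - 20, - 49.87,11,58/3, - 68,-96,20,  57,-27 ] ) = [ - 96, -68,-49.87,-30,-27, - 20, 11, 58/3,20, 35, 57 ]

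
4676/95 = 4676/95  =  49.22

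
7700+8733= 16433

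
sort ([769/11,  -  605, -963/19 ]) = [-605, - 963/19 , 769/11] 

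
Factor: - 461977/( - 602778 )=2^ ( - 1)*3^( - 1)*11^( - 1 ) *9133^( - 1 )*461977^1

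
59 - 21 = 38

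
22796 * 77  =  1755292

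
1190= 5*238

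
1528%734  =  60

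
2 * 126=252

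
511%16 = 15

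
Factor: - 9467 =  - 9467^1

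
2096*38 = 79648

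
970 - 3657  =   - 2687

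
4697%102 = 5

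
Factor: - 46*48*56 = - 123648  =  -2^8*3^1*7^1*23^1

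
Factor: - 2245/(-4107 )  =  3^( - 1)*5^1* 37^( - 2)*449^1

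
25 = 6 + 19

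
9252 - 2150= 7102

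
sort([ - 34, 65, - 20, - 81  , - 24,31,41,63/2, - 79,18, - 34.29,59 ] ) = [ - 81,  -  79,-34.29, - 34,  -  24, - 20,18,31,63/2 , 41, 59,65] 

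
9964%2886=1306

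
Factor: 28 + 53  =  3^4 = 81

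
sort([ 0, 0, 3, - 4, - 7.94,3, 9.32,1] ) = [- 7.94,- 4, 0, 0, 1, 3,3, 9.32]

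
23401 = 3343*7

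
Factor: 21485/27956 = 2^(  -  2)*5^1 * 29^(  -  1 ) * 241^ ( - 1)*4297^1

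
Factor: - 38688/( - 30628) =24/19 = 2^3*3^1 * 19^(-1) 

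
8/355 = 8/355 =0.02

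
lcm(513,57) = 513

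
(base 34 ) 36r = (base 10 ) 3699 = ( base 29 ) 4bg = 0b111001110011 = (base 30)439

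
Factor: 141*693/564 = 2^( - 2)*3^2*7^1*11^1 = 693/4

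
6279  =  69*91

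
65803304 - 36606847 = 29196457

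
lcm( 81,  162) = 162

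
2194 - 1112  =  1082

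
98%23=6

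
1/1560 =1/1560 = 0.00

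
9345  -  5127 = 4218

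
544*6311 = 3433184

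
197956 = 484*409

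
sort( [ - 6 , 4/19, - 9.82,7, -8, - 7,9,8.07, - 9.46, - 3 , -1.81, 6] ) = [-9.82,  -  9.46, - 8  , - 7,- 6, - 3, - 1.81,  4/19, 6,7,8.07,9]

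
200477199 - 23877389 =176599810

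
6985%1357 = 200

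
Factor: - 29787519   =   - 3^1 * 17^3 * 43^1 * 47^1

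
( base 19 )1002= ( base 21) fbf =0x1ACD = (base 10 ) 6861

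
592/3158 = 296/1579 = 0.19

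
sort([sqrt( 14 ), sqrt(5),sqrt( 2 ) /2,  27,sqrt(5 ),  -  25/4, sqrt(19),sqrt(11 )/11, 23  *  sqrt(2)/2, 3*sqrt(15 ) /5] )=[ - 25/4,sqrt(11 ) /11 , sqrt( 2 )/2,sqrt(5) , sqrt( 5 ), 3 * sqrt(15) /5,sqrt(14 ),sqrt( 19 ), 23 * sqrt(2 ) /2, 27] 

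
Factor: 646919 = 7^1*13^1*7109^1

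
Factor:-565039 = -565039^1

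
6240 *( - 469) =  - 2926560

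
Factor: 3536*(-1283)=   -  2^4*13^1 * 17^1*1283^1=- 4536688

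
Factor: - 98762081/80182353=-3^( - 1)*11^1*17^( -1)*29^1 * 309599^1*1572203^( - 1 ) 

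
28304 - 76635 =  - 48331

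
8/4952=1/619 = 0.00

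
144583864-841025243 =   -  696441379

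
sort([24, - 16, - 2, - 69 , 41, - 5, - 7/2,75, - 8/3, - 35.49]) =[ - 69,- 35.49, - 16, - 5,-7/2, - 8/3, - 2, 24,41, 75]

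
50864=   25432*2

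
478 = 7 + 471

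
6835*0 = 0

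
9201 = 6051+3150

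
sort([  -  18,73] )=[ - 18,73] 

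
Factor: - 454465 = -5^1* 11^1*8263^1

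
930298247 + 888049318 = 1818347565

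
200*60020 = 12004000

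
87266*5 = 436330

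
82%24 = 10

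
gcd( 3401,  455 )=1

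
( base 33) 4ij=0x1369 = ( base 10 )4969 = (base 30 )5fj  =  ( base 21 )B5D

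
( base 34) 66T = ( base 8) 16001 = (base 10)7169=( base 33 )6j8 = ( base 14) 2881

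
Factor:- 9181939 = -13^2*54331^1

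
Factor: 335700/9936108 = 3^(-2) *5^2*7^( - 1 )*13^ ( - 1)*337^( - 1 )*373^1 = 9325/276003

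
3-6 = - 3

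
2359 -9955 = - 7596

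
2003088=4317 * 464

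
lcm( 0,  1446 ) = 0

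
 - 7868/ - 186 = 42 + 28/93  =  42.30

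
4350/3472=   2175/1736 = 1.25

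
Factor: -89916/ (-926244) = 7493/77187=3^ (  -  1)*11^( - 1)*59^1 * 127^1*2339^(-1)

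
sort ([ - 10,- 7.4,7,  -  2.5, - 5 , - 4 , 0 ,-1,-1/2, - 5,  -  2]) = [- 10, - 7.4, - 5,-5, - 4,  -  2.5,-2, - 1, - 1/2, 0,7]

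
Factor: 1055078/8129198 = 7^(-2 ) * 11^( - 1 )* 29^1*7541^( - 1)*18191^1= 527539/4064599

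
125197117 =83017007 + 42180110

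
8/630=4/315 = 0.01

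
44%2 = 0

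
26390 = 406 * 65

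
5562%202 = 108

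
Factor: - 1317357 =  - 3^3*97^1*503^1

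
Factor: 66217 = 23^1*2879^1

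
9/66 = 3/22 =0.14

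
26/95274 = 13/47637 = 0.00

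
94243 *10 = 942430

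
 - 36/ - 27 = 1 + 1/3 = 1.33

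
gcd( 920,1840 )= 920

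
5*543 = 2715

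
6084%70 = 64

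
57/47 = 1 + 10/47  =  1.21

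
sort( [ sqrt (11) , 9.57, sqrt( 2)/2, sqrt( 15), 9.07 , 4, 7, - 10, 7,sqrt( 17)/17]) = [ - 10,sqrt(17 )/17, sqrt( 2 )/2,sqrt( 11), sqrt ( 15), 4, 7, 7,9.07, 9.57]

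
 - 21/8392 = -21/8392=- 0.00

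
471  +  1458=1929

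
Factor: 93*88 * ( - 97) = -2^3*3^1 * 11^1* 31^1*97^1  =  - 793848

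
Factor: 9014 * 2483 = 22381762  =  2^1*13^1 *191^1*4507^1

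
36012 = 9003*4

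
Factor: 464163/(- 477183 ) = - 713/733= - 23^1 * 31^1*733^( - 1 )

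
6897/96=2299/32 = 71.84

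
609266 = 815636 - 206370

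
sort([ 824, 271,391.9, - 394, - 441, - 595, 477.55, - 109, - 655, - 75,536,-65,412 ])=[ - 655, - 595 ,-441,  -  394, - 109, - 75, - 65,271,391.9,412,477.55,  536 , 824]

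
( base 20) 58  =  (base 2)1101100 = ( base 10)108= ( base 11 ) 99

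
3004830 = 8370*359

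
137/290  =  137/290= 0.47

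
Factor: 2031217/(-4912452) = - 2^( - 2)*3^( - 2) *61^( - 1) * 2237^ (-1)*2031217^1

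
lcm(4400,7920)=39600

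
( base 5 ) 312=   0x52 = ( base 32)2I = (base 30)2M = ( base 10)82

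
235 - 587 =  - 352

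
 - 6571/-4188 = 1 + 2383/4188 = 1.57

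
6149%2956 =237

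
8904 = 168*53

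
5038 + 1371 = 6409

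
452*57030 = 25777560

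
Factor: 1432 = 2^3*179^1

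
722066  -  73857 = 648209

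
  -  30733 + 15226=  - 15507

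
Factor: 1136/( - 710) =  - 2^3 * 5^( - 1)=- 8/5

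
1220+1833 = 3053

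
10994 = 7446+3548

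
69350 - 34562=34788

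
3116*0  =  0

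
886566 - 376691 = 509875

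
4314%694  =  150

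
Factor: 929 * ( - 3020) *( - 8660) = 24296322800 = 2^4 * 5^2*151^1*433^1*929^1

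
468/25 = 18 + 18/25 = 18.72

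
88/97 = 88/97 =0.91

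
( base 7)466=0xF4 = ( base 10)244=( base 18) DA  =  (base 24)A4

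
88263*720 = 63549360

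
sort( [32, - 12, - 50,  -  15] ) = [-50, - 15, - 12,32 ] 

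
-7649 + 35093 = 27444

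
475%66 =13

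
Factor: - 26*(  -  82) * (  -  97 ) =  - 206804 = - 2^2*13^1*41^1*97^1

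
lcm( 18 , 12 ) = 36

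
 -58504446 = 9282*( - 6303)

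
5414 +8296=13710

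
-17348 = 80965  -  98313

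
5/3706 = 5/3706 = 0.00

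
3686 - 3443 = 243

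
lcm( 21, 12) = 84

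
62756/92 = 15689/23 = 682.13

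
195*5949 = 1160055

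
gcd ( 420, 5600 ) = 140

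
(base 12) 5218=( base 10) 8948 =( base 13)40c4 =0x22F4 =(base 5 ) 241243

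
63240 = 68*930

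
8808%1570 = 958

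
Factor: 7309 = 7309^1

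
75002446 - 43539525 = 31462921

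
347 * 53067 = 18414249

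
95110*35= 3328850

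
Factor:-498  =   - 2^1*3^1*83^1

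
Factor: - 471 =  - 3^1*157^1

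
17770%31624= 17770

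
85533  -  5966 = 79567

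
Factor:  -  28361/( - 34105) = 5^( - 1)*19^(-1)*79^1 = 79/95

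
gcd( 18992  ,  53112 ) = 8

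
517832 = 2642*196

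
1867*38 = 70946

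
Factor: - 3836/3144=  - 2^( - 1)*3^ (-1 )*7^1  *  131^(-1 )*137^1 = - 959/786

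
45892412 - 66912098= - 21019686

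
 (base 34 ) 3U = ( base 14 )96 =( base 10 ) 132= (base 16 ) 84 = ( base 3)11220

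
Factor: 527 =17^1*31^1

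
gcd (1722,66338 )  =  82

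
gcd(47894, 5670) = 14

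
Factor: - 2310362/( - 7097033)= 2^1*19^1 * 163^1*373^1 * 7097033^( - 1) 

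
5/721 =5/721=0.01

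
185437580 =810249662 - 624812082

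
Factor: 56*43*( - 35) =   -  2^3 * 5^1*7^2*43^1 = - 84280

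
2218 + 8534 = 10752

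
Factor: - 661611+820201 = 2^1*5^1 * 15859^1 = 158590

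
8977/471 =19 + 28/471  =  19.06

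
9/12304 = 9/12304= 0.00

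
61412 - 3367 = 58045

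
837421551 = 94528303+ 742893248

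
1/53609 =1/53609 = 0.00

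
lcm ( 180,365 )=13140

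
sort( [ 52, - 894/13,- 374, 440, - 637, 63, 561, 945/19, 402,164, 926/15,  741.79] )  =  [ -637,-374 , - 894/13, 945/19, 52,926/15, 63,  164,402,440, 561, 741.79] 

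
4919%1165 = 259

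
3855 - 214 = 3641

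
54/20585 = 54/20585 = 0.00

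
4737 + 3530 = 8267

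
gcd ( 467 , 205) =1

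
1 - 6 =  - 5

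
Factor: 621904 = 2^4 * 47^1*827^1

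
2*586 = 1172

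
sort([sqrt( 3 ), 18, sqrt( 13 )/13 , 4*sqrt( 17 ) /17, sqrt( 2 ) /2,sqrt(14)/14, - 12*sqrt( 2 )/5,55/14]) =[ - 12*sqrt ( 2) /5, sqrt( 14)/14, sqrt( 13 )/13, sqrt( 2 ) /2,4*  sqrt( 17 ) /17, sqrt( 3), 55/14 , 18]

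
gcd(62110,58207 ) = 1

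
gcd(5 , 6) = 1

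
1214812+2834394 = 4049206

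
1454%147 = 131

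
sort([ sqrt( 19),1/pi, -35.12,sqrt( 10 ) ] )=[ - 35.12, 1/pi, sqrt( 10),sqrt(19)] 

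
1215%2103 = 1215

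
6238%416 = 414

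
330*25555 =8433150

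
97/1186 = 97/1186 = 0.08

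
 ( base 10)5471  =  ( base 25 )8IL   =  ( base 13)264B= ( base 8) 12537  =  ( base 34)4ov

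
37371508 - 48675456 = - 11303948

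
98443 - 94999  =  3444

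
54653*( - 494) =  -26998582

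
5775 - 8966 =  - 3191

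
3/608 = 3/608 = 0.00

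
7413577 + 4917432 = 12331009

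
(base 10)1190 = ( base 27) 1H2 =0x4A6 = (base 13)707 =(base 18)3c2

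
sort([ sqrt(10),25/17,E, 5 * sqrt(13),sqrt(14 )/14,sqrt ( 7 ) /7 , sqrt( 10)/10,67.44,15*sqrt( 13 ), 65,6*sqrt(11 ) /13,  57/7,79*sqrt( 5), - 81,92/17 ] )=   [  -  81, sqrt( 14)/14,sqrt(10 )/10,sqrt( 7)/7,  25/17,6*sqrt(11)/13,E,sqrt(10 ), 92/17,57/7,5*sqrt(13 ), 15*sqrt(13), 65,67.44, 79*sqrt(5 )] 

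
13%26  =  13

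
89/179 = 89/179 = 0.50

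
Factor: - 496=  - 2^4*31^1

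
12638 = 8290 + 4348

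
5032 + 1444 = 6476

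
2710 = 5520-2810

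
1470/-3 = - 490/1  =  -490.00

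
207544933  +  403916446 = 611461379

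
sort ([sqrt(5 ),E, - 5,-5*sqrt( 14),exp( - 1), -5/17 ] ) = [ - 5*sqrt(14), - 5, - 5/17, exp( - 1) , sqrt(5 ),E ]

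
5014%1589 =247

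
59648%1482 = 368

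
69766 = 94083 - 24317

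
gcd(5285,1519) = 7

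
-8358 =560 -8918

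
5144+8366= 13510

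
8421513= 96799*87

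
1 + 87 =88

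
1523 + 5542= 7065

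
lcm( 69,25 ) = 1725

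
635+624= 1259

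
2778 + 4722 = 7500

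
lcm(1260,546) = 16380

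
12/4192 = 3/1048 = 0.00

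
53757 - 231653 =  - 177896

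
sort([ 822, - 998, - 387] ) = [ - 998,-387,822]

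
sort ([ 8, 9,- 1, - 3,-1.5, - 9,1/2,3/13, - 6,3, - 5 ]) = [ - 9, - 6, - 5 , - 3, - 1.5 , -1,3/13,1/2,3,8,  9 ]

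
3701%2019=1682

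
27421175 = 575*47689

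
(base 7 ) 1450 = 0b1000111110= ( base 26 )M2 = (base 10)574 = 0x23E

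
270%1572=270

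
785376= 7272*108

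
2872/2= 1436 = 1436.00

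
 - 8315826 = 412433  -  8728259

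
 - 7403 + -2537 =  - 9940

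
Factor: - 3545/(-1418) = 5/2 = 2^( - 1) * 5^1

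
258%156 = 102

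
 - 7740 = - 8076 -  - 336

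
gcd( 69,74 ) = 1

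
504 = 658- 154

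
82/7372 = 41/3686 = 0.01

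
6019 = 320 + 5699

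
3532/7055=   3532/7055 = 0.50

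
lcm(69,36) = 828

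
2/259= 2/259  =  0.01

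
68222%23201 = 21820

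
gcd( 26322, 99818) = 2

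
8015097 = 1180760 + 6834337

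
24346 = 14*1739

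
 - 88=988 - 1076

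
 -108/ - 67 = 108/67=1.61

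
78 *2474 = 192972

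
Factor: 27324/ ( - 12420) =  - 5^( - 1 )*11^1=- 11/5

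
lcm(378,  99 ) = 4158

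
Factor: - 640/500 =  - 32/25=- 2^5*5^ (-2)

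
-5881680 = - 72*81690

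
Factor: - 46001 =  - 157^1*293^1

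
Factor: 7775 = 5^2*311^1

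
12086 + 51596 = 63682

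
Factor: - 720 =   -  2^4*3^2*5^1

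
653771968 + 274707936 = 928479904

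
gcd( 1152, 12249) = 9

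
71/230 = 71/230 = 0.31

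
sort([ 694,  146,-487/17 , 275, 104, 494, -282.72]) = [-282.72, - 487/17, 104,146 , 275, 494, 694 ]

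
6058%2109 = 1840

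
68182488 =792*86089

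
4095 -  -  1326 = 5421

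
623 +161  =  784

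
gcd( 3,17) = 1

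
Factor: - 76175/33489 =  - 3^( - 2) * 5^2 * 11^1*61^(-2 )*277^1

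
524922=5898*89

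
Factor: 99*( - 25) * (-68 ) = 168300= 2^2  *  3^2*5^2*11^1*17^1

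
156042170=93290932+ 62751238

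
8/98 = 4/49= 0.08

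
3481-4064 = -583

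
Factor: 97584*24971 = 2436770064 = 2^4*3^1*19^1*107^1*24971^1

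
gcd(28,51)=1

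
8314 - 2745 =5569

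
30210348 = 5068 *5961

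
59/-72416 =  -1 + 72357/72416 =- 0.00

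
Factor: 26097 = 3^1*8699^1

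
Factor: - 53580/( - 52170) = 2^1*19^1 *37^( - 1 )  =  38/37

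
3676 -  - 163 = 3839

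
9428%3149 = 3130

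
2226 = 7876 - 5650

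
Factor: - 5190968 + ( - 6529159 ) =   -  3^1*3906709^1=- 11720127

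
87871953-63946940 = 23925013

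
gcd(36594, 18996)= 6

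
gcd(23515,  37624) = 4703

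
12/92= 3/23 = 0.13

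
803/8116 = 803/8116 =0.10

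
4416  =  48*92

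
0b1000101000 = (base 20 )17C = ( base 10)552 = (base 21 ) 156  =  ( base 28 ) JK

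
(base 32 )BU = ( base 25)f7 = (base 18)134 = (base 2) 101111110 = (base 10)382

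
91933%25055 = 16768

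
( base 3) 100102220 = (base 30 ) 7JC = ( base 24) bmi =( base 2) 1101011100010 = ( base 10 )6882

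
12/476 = 3/119 = 0.03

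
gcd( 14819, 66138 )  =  73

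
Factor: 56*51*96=274176 = 2^8 * 3^2*7^1*17^1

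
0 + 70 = 70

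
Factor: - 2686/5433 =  - 2^1*3^(-1 )*17^1*79^1*1811^( - 1 )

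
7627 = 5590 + 2037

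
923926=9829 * 94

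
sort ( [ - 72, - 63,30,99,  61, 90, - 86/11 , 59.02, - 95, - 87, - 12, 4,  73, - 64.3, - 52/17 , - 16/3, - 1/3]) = [  -  95 , - 87 , - 72, - 64.3, - 63, - 12,-86/11,-16/3,-52/17, - 1/3, 4, 30,59.02,61,73,90, 99 ]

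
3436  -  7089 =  - 3653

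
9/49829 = 9/49829= 0.00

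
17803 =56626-38823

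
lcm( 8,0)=0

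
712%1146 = 712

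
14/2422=1/173 = 0.01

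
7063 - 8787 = -1724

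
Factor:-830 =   -  2^1*5^1*83^1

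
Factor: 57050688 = 2^6* 3^1 * 107^1* 2777^1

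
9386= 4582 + 4804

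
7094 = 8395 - 1301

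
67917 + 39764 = 107681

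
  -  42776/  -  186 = 21388/93 =229.98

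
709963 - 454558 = 255405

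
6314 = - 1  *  ( - 6314)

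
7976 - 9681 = -1705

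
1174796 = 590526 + 584270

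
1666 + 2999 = 4665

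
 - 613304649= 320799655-934104304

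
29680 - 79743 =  - 50063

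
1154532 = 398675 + 755857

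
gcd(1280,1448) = 8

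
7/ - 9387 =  - 1/1341 = -  0.00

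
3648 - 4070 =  - 422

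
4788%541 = 460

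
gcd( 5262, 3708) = 6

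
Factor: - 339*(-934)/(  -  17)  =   - 2^1*3^1*17^(-1 )*113^1*467^1 = - 316626/17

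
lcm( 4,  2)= 4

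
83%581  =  83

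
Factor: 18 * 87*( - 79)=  - 2^1*3^3 * 29^1*79^1 = -123714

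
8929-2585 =6344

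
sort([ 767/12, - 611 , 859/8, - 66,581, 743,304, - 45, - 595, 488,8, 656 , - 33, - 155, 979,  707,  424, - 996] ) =[ - 996 , - 611, - 595, - 155, - 66, - 45, - 33, 8, 767/12, 859/8, 304,424,488,581, 656, 707,743 , 979 ]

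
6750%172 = 42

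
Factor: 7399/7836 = 2^( - 2)*3^(-1)*7^2*151^1*653^( - 1) 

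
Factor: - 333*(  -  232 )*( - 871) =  - 2^3*3^2*13^1*29^1 * 37^1* 67^1  =  -67289976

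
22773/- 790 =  - 29 + 137/790  =  - 28.83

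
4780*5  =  23900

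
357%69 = 12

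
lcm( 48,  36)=144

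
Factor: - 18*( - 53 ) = 2^1*3^2* 53^1 = 954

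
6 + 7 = 13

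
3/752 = 3/752=0.00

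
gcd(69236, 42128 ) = 4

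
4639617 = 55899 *83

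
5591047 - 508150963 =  - 502559916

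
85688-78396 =7292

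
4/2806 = 2/1403= 0.00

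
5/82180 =1/16436 = 0.00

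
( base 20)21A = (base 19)25d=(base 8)1476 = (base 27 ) 13k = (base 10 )830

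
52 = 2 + 50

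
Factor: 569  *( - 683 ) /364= -388627/364  =  - 2^(  -  2 )*7^ (  -  1)*13^( - 1 )*569^1 *683^1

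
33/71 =33/71 =0.46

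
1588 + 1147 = 2735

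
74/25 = 2 + 24/25 = 2.96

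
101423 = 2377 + 99046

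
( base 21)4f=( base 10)99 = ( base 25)3O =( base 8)143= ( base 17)5E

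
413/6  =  68 + 5/6 = 68.83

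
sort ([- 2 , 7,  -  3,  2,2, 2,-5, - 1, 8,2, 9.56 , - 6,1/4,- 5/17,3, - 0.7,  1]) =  [ - 6, - 5, - 3, - 2 , - 1,-0.7,  -  5/17, 1/4, 1,2,2,2, 2,3,7,8 , 9.56 ] 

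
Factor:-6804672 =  - 2^6*3^1*7^1*61^1*83^1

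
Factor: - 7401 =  - 3^1*2467^1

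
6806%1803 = 1397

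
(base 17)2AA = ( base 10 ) 758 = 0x2f6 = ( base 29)q4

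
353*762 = 268986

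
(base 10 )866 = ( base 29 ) 10P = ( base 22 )1H8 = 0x362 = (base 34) pg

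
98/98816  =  49/49408 = 0.00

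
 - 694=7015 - 7709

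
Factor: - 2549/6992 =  - 2^( - 4 ) * 19^( - 1 )*23^( - 1)*2549^1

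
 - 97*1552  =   - 150544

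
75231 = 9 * 8359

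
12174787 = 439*27733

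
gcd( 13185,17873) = 293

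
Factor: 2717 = 11^1*13^1*19^1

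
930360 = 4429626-3499266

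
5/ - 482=- 5/482= - 0.01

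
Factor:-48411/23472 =  -  2^(  -  4 )*3^1*11^1 = - 33/16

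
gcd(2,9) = 1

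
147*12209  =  1794723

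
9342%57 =51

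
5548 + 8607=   14155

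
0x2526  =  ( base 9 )14036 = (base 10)9510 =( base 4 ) 2110212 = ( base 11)7166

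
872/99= 872/99 = 8.81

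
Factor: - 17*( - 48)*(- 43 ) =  - 35088 = -2^4  *3^1 * 17^1*43^1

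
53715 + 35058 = 88773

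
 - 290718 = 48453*(- 6 ) 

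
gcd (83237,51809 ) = 1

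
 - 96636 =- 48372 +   -  48264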